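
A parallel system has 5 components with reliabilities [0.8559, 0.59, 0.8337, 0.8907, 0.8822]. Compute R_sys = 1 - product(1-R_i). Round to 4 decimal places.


Components: [0.8559, 0.59, 0.8337, 0.8907, 0.8822]
(1 - 0.8559) = 0.1441, running product = 0.1441
(1 - 0.59) = 0.41, running product = 0.0591
(1 - 0.8337) = 0.1663, running product = 0.0098
(1 - 0.8907) = 0.1093, running product = 0.0011
(1 - 0.8822) = 0.1178, running product = 0.0001
Product of (1-R_i) = 0.0001
R_sys = 1 - 0.0001 = 0.9999

0.9999


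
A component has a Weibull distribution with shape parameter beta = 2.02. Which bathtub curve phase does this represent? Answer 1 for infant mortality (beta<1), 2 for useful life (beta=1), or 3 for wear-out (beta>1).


beta = 2.02
Compare beta to 1:
beta < 1 => infant mortality (phase 1)
beta = 1 => useful life (phase 2)
beta > 1 => wear-out (phase 3)
Since beta = 2.02, this is wear-out (increasing failure rate)
Phase = 3

3


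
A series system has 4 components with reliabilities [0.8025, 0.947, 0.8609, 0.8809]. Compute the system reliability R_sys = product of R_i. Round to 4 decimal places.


Components: [0.8025, 0.947, 0.8609, 0.8809]
After component 1 (R=0.8025): product = 0.8025
After component 2 (R=0.947): product = 0.76
After component 3 (R=0.8609): product = 0.6543
After component 4 (R=0.8809): product = 0.5763
R_sys = 0.5763

0.5763


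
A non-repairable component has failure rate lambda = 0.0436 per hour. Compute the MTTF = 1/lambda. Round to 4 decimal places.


lambda = 0.0436
MTTF = 1 / 0.0436
MTTF = 22.9358

22.9358


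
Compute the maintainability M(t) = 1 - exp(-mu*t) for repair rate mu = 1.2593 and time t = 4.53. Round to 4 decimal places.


mu = 1.2593, t = 4.53
mu * t = 1.2593 * 4.53 = 5.7046
exp(-5.7046) = 0.0033
M(t) = 1 - 0.0033
M(t) = 0.9967

0.9967


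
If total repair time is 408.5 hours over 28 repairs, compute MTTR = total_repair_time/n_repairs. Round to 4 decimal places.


total_repair_time = 408.5
n_repairs = 28
MTTR = 408.5 / 28
MTTR = 14.5893

14.5893


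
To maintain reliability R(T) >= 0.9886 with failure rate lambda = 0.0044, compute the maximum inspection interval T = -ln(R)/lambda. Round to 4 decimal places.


R_target = 0.9886
lambda = 0.0044
-ln(0.9886) = 0.0115
T = 0.0115 / 0.0044
T = 2.6058

2.6058


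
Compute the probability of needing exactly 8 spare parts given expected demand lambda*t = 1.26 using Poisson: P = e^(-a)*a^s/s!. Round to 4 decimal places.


a = 1.26, s = 8
e^(-a) = e^(-1.26) = 0.2837
a^s = 1.26^8 = 6.3528
s! = 40320
P = 0.2837 * 6.3528 / 40320
P = 0.0

0.0


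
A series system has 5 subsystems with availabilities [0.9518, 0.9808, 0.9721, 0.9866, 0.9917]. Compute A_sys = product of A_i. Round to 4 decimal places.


Subsystems: [0.9518, 0.9808, 0.9721, 0.9866, 0.9917]
After subsystem 1 (A=0.9518): product = 0.9518
After subsystem 2 (A=0.9808): product = 0.9335
After subsystem 3 (A=0.9721): product = 0.9075
After subsystem 4 (A=0.9866): product = 0.8953
After subsystem 5 (A=0.9917): product = 0.8879
A_sys = 0.8879

0.8879


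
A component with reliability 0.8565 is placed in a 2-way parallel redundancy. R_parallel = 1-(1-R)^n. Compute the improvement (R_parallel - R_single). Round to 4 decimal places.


R_single = 0.8565, n = 2
1 - R_single = 0.1435
(1 - R_single)^n = 0.1435^2 = 0.0206
R_parallel = 1 - 0.0206 = 0.9794
Improvement = 0.9794 - 0.8565
Improvement = 0.1229

0.1229


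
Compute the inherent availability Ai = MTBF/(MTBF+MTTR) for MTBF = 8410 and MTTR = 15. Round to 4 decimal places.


MTBF = 8410
MTTR = 15
MTBF + MTTR = 8425
Ai = 8410 / 8425
Ai = 0.9982

0.9982


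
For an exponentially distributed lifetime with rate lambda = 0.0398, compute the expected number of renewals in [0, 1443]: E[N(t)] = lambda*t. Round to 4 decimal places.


lambda = 0.0398
t = 1443
E[N(t)] = lambda * t
E[N(t)] = 0.0398 * 1443
E[N(t)] = 57.4314

57.4314


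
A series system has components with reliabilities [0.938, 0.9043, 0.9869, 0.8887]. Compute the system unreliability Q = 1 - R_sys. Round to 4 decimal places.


Components: [0.938, 0.9043, 0.9869, 0.8887]
After component 1: product = 0.938
After component 2: product = 0.8482
After component 3: product = 0.8371
After component 4: product = 0.7439
R_sys = 0.7439
Q = 1 - 0.7439 = 0.2561

0.2561


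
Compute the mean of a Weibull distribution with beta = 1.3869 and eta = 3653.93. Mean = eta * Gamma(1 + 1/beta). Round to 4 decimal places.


beta = 1.3869, eta = 3653.93
1/beta = 0.721
1 + 1/beta = 1.721
Gamma(1.721) = 0.9128
Mean = 3653.93 * 0.9128
Mean = 3335.2793

3335.2793


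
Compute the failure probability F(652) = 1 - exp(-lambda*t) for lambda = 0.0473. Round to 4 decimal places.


lambda = 0.0473, t = 652
lambda * t = 30.8396
exp(-30.8396) = 0.0
F(t) = 1 - 0.0
F(t) = 1.0

1.0


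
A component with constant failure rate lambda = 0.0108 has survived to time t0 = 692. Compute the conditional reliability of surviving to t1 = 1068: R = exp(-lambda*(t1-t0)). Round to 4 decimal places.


lambda = 0.0108
t0 = 692, t1 = 1068
t1 - t0 = 376
lambda * (t1-t0) = 0.0108 * 376 = 4.0608
R = exp(-4.0608)
R = 0.0172

0.0172


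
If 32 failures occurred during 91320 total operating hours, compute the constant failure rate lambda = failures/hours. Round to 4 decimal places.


failures = 32
total_hours = 91320
lambda = 32 / 91320
lambda = 0.0004

0.0004


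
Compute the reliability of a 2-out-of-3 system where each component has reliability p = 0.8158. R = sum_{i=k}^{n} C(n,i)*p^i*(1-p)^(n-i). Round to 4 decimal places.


k = 2, n = 3, p = 0.8158
i=2: C(3,2)=3 * 0.8158^2 * 0.1842^1 = 0.3678
i=3: C(3,3)=1 * 0.8158^3 * 0.1842^0 = 0.5429
R = sum of terms = 0.9107

0.9107


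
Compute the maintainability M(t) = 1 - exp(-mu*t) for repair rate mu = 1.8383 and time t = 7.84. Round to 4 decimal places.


mu = 1.8383, t = 7.84
mu * t = 1.8383 * 7.84 = 14.4123
exp(-14.4123) = 0.0
M(t) = 1 - 0.0
M(t) = 1.0

1.0


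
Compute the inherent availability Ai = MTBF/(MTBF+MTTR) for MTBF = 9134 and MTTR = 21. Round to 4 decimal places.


MTBF = 9134
MTTR = 21
MTBF + MTTR = 9155
Ai = 9134 / 9155
Ai = 0.9977

0.9977


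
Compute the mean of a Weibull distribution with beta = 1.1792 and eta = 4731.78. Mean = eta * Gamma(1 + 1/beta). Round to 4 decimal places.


beta = 1.1792, eta = 4731.78
1/beta = 0.848
1 + 1/beta = 1.848
Gamma(1.848) = 0.945
Mean = 4731.78 * 0.945
Mean = 4471.6035

4471.6035


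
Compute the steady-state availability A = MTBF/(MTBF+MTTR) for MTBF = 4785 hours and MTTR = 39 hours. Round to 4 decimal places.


MTBF = 4785
MTTR = 39
MTBF + MTTR = 4824
A = 4785 / 4824
A = 0.9919

0.9919


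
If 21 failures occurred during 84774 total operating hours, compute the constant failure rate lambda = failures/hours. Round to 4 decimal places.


failures = 21
total_hours = 84774
lambda = 21 / 84774
lambda = 0.0002

0.0002


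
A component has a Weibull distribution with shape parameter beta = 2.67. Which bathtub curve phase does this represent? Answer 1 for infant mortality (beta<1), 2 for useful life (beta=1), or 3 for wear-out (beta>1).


beta = 2.67
Compare beta to 1:
beta < 1 => infant mortality (phase 1)
beta = 1 => useful life (phase 2)
beta > 1 => wear-out (phase 3)
Since beta = 2.67, this is wear-out (increasing failure rate)
Phase = 3

3


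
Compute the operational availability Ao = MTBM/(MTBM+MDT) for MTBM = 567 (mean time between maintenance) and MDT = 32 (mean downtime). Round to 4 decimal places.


MTBM = 567
MDT = 32
MTBM + MDT = 599
Ao = 567 / 599
Ao = 0.9466

0.9466


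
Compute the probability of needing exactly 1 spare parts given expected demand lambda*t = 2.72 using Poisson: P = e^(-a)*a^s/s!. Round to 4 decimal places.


a = 2.72, s = 1
e^(-a) = e^(-2.72) = 0.0659
a^s = 2.72^1 = 2.72
s! = 1
P = 0.0659 * 2.72 / 1
P = 0.1792

0.1792


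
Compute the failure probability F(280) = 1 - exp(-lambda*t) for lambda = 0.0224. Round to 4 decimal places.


lambda = 0.0224, t = 280
lambda * t = 6.272
exp(-6.272) = 0.0019
F(t) = 1 - 0.0019
F(t) = 0.9981

0.9981


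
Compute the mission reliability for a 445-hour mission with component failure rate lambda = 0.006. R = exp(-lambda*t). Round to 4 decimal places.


lambda = 0.006
mission_time = 445
lambda * t = 0.006 * 445 = 2.67
R = exp(-2.67)
R = 0.0693

0.0693


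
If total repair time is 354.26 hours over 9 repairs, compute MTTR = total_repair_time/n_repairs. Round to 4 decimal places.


total_repair_time = 354.26
n_repairs = 9
MTTR = 354.26 / 9
MTTR = 39.3622

39.3622


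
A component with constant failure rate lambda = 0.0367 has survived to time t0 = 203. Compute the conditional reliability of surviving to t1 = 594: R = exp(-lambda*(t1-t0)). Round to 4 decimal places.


lambda = 0.0367
t0 = 203, t1 = 594
t1 - t0 = 391
lambda * (t1-t0) = 0.0367 * 391 = 14.3497
R = exp(-14.3497)
R = 0.0

0.0


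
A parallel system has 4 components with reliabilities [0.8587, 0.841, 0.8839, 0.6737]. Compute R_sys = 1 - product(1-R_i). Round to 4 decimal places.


Components: [0.8587, 0.841, 0.8839, 0.6737]
(1 - 0.8587) = 0.1413, running product = 0.1413
(1 - 0.841) = 0.159, running product = 0.0225
(1 - 0.8839) = 0.1161, running product = 0.0026
(1 - 0.6737) = 0.3263, running product = 0.0009
Product of (1-R_i) = 0.0009
R_sys = 1 - 0.0009 = 0.9991

0.9991


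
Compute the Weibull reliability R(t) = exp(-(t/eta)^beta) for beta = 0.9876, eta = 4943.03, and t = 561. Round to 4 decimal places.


beta = 0.9876, eta = 4943.03, t = 561
t/eta = 561 / 4943.03 = 0.1135
(t/eta)^beta = 0.1135^0.9876 = 0.1166
R(t) = exp(-0.1166)
R(t) = 0.8899

0.8899


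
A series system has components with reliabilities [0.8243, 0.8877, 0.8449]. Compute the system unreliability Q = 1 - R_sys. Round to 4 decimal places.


Components: [0.8243, 0.8877, 0.8449]
After component 1: product = 0.8243
After component 2: product = 0.7317
After component 3: product = 0.6182
R_sys = 0.6182
Q = 1 - 0.6182 = 0.3818

0.3818


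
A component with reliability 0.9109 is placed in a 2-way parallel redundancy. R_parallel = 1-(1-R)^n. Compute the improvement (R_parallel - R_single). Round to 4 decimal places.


R_single = 0.9109, n = 2
1 - R_single = 0.0891
(1 - R_single)^n = 0.0891^2 = 0.0079
R_parallel = 1 - 0.0079 = 0.9921
Improvement = 0.9921 - 0.9109
Improvement = 0.0812

0.0812


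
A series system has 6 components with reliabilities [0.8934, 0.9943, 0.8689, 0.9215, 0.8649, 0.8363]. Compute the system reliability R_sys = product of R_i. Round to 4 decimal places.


Components: [0.8934, 0.9943, 0.8689, 0.9215, 0.8649, 0.8363]
After component 1 (R=0.8934): product = 0.8934
After component 2 (R=0.9943): product = 0.8883
After component 3 (R=0.8689): product = 0.7719
After component 4 (R=0.9215): product = 0.7113
After component 5 (R=0.8649): product = 0.6152
After component 6 (R=0.8363): product = 0.5145
R_sys = 0.5145

0.5145


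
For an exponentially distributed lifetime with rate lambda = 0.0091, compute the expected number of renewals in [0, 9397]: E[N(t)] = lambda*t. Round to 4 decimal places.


lambda = 0.0091
t = 9397
E[N(t)] = lambda * t
E[N(t)] = 0.0091 * 9397
E[N(t)] = 85.5127

85.5127


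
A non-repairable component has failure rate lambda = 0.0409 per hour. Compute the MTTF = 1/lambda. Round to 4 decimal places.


lambda = 0.0409
MTTF = 1 / 0.0409
MTTF = 24.4499

24.4499


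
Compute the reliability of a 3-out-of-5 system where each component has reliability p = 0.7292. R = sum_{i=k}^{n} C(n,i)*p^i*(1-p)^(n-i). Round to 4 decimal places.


k = 3, n = 5, p = 0.7292
i=3: C(5,3)=10 * 0.7292^3 * 0.2708^2 = 0.2843
i=4: C(5,4)=5 * 0.7292^4 * 0.2708^1 = 0.3828
i=5: C(5,5)=1 * 0.7292^5 * 0.2708^0 = 0.2062
R = sum of terms = 0.8733

0.8733


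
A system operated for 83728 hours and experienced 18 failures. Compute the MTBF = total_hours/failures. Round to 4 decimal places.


total_hours = 83728
failures = 18
MTBF = 83728 / 18
MTBF = 4651.5556

4651.5556


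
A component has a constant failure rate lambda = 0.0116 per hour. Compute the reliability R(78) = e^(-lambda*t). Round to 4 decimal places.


lambda = 0.0116
t = 78
lambda * t = 0.9048
R(t) = e^(-0.9048)
R(t) = 0.4046

0.4046


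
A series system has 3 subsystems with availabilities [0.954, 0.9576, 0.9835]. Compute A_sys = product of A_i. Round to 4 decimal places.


Subsystems: [0.954, 0.9576, 0.9835]
After subsystem 1 (A=0.954): product = 0.954
After subsystem 2 (A=0.9576): product = 0.9136
After subsystem 3 (A=0.9835): product = 0.8985
A_sys = 0.8985

0.8985


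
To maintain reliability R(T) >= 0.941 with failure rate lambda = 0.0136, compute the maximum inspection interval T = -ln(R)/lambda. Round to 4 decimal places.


R_target = 0.941
lambda = 0.0136
-ln(0.941) = 0.0608
T = 0.0608 / 0.0136
T = 4.4715

4.4715


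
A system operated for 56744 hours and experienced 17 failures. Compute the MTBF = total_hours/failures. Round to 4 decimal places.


total_hours = 56744
failures = 17
MTBF = 56744 / 17
MTBF = 3337.8824

3337.8824


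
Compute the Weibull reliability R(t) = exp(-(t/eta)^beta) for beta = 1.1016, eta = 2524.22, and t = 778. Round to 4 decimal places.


beta = 1.1016, eta = 2524.22, t = 778
t/eta = 778 / 2524.22 = 0.3082
(t/eta)^beta = 0.3082^1.1016 = 0.2735
R(t) = exp(-0.2735)
R(t) = 0.7607

0.7607


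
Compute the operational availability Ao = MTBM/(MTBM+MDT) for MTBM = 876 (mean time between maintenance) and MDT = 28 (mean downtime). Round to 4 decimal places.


MTBM = 876
MDT = 28
MTBM + MDT = 904
Ao = 876 / 904
Ao = 0.969

0.969


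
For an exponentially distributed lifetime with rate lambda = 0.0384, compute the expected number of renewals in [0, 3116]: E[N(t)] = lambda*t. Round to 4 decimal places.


lambda = 0.0384
t = 3116
E[N(t)] = lambda * t
E[N(t)] = 0.0384 * 3116
E[N(t)] = 119.6544

119.6544


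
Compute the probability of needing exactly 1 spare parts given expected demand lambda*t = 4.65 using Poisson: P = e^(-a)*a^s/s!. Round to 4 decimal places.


a = 4.65, s = 1
e^(-a) = e^(-4.65) = 0.0096
a^s = 4.65^1 = 4.65
s! = 1
P = 0.0096 * 4.65 / 1
P = 0.0445

0.0445


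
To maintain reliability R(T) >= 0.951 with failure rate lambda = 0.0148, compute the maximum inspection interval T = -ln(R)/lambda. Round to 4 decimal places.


R_target = 0.951
lambda = 0.0148
-ln(0.951) = 0.0502
T = 0.0502 / 0.0148
T = 3.3947

3.3947


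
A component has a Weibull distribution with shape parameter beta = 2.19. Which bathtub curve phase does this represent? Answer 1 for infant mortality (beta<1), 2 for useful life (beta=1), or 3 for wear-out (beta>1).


beta = 2.19
Compare beta to 1:
beta < 1 => infant mortality (phase 1)
beta = 1 => useful life (phase 2)
beta > 1 => wear-out (phase 3)
Since beta = 2.19, this is wear-out (increasing failure rate)
Phase = 3

3


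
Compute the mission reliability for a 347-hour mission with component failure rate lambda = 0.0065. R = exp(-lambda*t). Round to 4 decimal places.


lambda = 0.0065
mission_time = 347
lambda * t = 0.0065 * 347 = 2.2555
R = exp(-2.2555)
R = 0.1048

0.1048


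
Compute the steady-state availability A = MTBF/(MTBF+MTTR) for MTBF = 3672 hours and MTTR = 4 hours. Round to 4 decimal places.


MTBF = 3672
MTTR = 4
MTBF + MTTR = 3676
A = 3672 / 3676
A = 0.9989

0.9989


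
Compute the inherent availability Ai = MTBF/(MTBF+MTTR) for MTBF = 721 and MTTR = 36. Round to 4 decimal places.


MTBF = 721
MTTR = 36
MTBF + MTTR = 757
Ai = 721 / 757
Ai = 0.9524

0.9524


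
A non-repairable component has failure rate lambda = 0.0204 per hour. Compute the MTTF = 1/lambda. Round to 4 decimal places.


lambda = 0.0204
MTTF = 1 / 0.0204
MTTF = 49.0196

49.0196


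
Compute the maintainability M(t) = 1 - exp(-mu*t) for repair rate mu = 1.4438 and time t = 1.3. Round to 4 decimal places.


mu = 1.4438, t = 1.3
mu * t = 1.4438 * 1.3 = 1.8769
exp(-1.8769) = 0.1531
M(t) = 1 - 0.1531
M(t) = 0.8469

0.8469


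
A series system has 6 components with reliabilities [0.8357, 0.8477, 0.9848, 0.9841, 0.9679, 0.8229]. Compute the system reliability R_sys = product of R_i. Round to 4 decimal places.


Components: [0.8357, 0.8477, 0.9848, 0.9841, 0.9679, 0.8229]
After component 1 (R=0.8357): product = 0.8357
After component 2 (R=0.8477): product = 0.7084
After component 3 (R=0.9848): product = 0.6977
After component 4 (R=0.9841): product = 0.6866
After component 5 (R=0.9679): product = 0.6645
After component 6 (R=0.8229): product = 0.5468
R_sys = 0.5468

0.5468


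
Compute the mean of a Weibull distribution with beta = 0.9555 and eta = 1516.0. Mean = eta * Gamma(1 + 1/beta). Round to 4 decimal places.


beta = 0.9555, eta = 1516.0
1/beta = 1.0466
1 + 1/beta = 2.0466
Gamma(2.0466) = 1.0206
Mean = 1516.0 * 1.0206
Mean = 1547.2174

1547.2174


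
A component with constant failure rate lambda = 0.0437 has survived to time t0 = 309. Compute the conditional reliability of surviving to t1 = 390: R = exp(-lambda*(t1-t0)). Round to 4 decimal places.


lambda = 0.0437
t0 = 309, t1 = 390
t1 - t0 = 81
lambda * (t1-t0) = 0.0437 * 81 = 3.5397
R = exp(-3.5397)
R = 0.029

0.029


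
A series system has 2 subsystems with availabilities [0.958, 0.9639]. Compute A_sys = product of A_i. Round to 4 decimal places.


Subsystems: [0.958, 0.9639]
After subsystem 1 (A=0.958): product = 0.958
After subsystem 2 (A=0.9639): product = 0.9234
A_sys = 0.9234

0.9234


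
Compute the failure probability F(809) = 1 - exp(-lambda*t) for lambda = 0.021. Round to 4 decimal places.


lambda = 0.021, t = 809
lambda * t = 16.989
exp(-16.989) = 0.0
F(t) = 1 - 0.0
F(t) = 1.0

1.0


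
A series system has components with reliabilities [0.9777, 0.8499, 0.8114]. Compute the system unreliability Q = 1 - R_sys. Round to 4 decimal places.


Components: [0.9777, 0.8499, 0.8114]
After component 1: product = 0.9777
After component 2: product = 0.8309
After component 3: product = 0.6742
R_sys = 0.6742
Q = 1 - 0.6742 = 0.3258

0.3258


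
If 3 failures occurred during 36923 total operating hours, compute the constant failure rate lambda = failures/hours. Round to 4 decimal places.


failures = 3
total_hours = 36923
lambda = 3 / 36923
lambda = 0.0001

0.0001


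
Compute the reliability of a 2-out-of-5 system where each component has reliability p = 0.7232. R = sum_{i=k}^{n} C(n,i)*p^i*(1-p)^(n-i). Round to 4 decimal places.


k = 2, n = 5, p = 0.7232
i=2: C(5,2)=10 * 0.7232^2 * 0.2768^3 = 0.1109
i=3: C(5,3)=10 * 0.7232^3 * 0.2768^2 = 0.2898
i=4: C(5,4)=5 * 0.7232^4 * 0.2768^1 = 0.3786
i=5: C(5,5)=1 * 0.7232^5 * 0.2768^0 = 0.1978
R = sum of terms = 0.9771

0.9771


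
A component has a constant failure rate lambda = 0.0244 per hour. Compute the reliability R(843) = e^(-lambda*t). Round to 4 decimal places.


lambda = 0.0244
t = 843
lambda * t = 20.5692
R(t) = e^(-20.5692)
R(t) = 0.0

0.0


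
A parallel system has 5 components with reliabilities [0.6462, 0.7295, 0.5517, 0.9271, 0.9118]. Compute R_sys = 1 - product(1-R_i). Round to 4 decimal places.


Components: [0.6462, 0.7295, 0.5517, 0.9271, 0.9118]
(1 - 0.6462) = 0.3538, running product = 0.3538
(1 - 0.7295) = 0.2705, running product = 0.0957
(1 - 0.5517) = 0.4483, running product = 0.0429
(1 - 0.9271) = 0.0729, running product = 0.0031
(1 - 0.9118) = 0.0882, running product = 0.0003
Product of (1-R_i) = 0.0003
R_sys = 1 - 0.0003 = 0.9997

0.9997


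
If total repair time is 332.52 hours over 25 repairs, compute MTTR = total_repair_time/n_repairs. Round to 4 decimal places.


total_repair_time = 332.52
n_repairs = 25
MTTR = 332.52 / 25
MTTR = 13.3008

13.3008


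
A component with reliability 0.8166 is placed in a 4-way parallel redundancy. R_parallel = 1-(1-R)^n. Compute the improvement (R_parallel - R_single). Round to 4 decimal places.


R_single = 0.8166, n = 4
1 - R_single = 0.1834
(1 - R_single)^n = 0.1834^4 = 0.0011
R_parallel = 1 - 0.0011 = 0.9989
Improvement = 0.9989 - 0.8166
Improvement = 0.1823

0.1823


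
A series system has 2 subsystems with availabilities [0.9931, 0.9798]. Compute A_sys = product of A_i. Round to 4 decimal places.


Subsystems: [0.9931, 0.9798]
After subsystem 1 (A=0.9931): product = 0.9931
After subsystem 2 (A=0.9798): product = 0.973
A_sys = 0.973

0.973


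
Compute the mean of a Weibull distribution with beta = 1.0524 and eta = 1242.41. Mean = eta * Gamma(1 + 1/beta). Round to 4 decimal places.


beta = 1.0524, eta = 1242.41
1/beta = 0.9502
1 + 1/beta = 1.9502
Gamma(1.9502) = 0.98
Mean = 1242.41 * 0.98
Mean = 1217.5128

1217.5128


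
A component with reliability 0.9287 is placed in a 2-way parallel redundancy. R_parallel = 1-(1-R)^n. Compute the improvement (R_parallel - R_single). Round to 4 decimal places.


R_single = 0.9287, n = 2
1 - R_single = 0.0713
(1 - R_single)^n = 0.0713^2 = 0.0051
R_parallel = 1 - 0.0051 = 0.9949
Improvement = 0.9949 - 0.9287
Improvement = 0.0662

0.0662


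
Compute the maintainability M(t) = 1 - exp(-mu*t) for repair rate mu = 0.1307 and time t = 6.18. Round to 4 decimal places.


mu = 0.1307, t = 6.18
mu * t = 0.1307 * 6.18 = 0.8077
exp(-0.8077) = 0.4459
M(t) = 1 - 0.4459
M(t) = 0.5541

0.5541


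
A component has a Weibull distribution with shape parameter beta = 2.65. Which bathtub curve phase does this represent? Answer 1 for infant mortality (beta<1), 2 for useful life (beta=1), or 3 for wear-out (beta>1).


beta = 2.65
Compare beta to 1:
beta < 1 => infant mortality (phase 1)
beta = 1 => useful life (phase 2)
beta > 1 => wear-out (phase 3)
Since beta = 2.65, this is wear-out (increasing failure rate)
Phase = 3

3


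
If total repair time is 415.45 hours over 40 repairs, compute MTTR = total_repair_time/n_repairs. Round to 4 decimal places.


total_repair_time = 415.45
n_repairs = 40
MTTR = 415.45 / 40
MTTR = 10.3863

10.3863


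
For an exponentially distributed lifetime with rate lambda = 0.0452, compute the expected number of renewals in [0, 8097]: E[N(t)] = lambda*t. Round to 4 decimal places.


lambda = 0.0452
t = 8097
E[N(t)] = lambda * t
E[N(t)] = 0.0452 * 8097
E[N(t)] = 365.9844

365.9844


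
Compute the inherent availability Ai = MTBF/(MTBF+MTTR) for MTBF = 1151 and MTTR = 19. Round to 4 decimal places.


MTBF = 1151
MTTR = 19
MTBF + MTTR = 1170
Ai = 1151 / 1170
Ai = 0.9838

0.9838


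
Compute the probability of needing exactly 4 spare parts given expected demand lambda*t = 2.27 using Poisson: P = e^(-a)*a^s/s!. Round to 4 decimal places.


a = 2.27, s = 4
e^(-a) = e^(-2.27) = 0.1033
a^s = 2.27^4 = 26.5524
s! = 24
P = 0.1033 * 26.5524 / 24
P = 0.1143

0.1143


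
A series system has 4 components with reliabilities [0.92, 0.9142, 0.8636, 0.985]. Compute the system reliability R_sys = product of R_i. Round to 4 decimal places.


Components: [0.92, 0.9142, 0.8636, 0.985]
After component 1 (R=0.92): product = 0.92
After component 2 (R=0.9142): product = 0.8411
After component 3 (R=0.8636): product = 0.7263
After component 4 (R=0.985): product = 0.7154
R_sys = 0.7154

0.7154


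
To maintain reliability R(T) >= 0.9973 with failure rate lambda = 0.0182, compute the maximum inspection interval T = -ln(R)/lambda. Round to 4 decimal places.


R_target = 0.9973
lambda = 0.0182
-ln(0.9973) = 0.0027
T = 0.0027 / 0.0182
T = 0.1486

0.1486


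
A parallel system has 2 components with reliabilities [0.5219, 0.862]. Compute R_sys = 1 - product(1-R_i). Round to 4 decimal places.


Components: [0.5219, 0.862]
(1 - 0.5219) = 0.4781, running product = 0.4781
(1 - 0.862) = 0.138, running product = 0.066
Product of (1-R_i) = 0.066
R_sys = 1 - 0.066 = 0.934

0.934


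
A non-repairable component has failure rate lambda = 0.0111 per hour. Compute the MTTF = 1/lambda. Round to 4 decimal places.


lambda = 0.0111
MTTF = 1 / 0.0111
MTTF = 90.0901

90.0901


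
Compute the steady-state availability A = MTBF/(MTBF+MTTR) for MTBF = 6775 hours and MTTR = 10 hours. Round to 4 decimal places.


MTBF = 6775
MTTR = 10
MTBF + MTTR = 6785
A = 6775 / 6785
A = 0.9985

0.9985


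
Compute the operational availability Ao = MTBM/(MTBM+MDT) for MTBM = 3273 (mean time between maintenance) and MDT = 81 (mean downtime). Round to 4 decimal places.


MTBM = 3273
MDT = 81
MTBM + MDT = 3354
Ao = 3273 / 3354
Ao = 0.9758

0.9758


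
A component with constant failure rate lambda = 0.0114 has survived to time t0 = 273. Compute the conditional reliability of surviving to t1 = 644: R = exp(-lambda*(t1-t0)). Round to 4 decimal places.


lambda = 0.0114
t0 = 273, t1 = 644
t1 - t0 = 371
lambda * (t1-t0) = 0.0114 * 371 = 4.2294
R = exp(-4.2294)
R = 0.0146

0.0146


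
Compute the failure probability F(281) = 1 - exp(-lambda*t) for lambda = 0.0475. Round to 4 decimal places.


lambda = 0.0475, t = 281
lambda * t = 13.3475
exp(-13.3475) = 0.0
F(t) = 1 - 0.0
F(t) = 1.0

1.0


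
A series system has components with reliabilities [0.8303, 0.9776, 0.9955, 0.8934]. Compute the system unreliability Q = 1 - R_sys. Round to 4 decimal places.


Components: [0.8303, 0.9776, 0.9955, 0.8934]
After component 1: product = 0.8303
After component 2: product = 0.8117
After component 3: product = 0.808
After component 4: product = 0.7219
R_sys = 0.7219
Q = 1 - 0.7219 = 0.2781

0.2781


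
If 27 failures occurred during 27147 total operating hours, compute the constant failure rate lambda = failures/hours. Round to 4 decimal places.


failures = 27
total_hours = 27147
lambda = 27 / 27147
lambda = 0.001

0.001


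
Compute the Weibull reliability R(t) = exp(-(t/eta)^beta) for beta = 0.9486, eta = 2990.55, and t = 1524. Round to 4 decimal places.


beta = 0.9486, eta = 2990.55, t = 1524
t/eta = 1524 / 2990.55 = 0.5096
(t/eta)^beta = 0.5096^0.9486 = 0.5276
R(t) = exp(-0.5276)
R(t) = 0.59

0.59


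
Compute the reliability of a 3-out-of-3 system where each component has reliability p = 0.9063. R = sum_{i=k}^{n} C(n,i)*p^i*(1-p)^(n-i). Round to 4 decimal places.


k = 3, n = 3, p = 0.9063
i=3: C(3,3)=1 * 0.9063^3 * 0.0937^0 = 0.7444
R = sum of terms = 0.7444

0.7444


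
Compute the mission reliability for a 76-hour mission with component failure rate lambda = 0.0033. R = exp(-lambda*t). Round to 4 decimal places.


lambda = 0.0033
mission_time = 76
lambda * t = 0.0033 * 76 = 0.2508
R = exp(-0.2508)
R = 0.7782

0.7782


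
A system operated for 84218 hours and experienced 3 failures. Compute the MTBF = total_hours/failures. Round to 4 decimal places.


total_hours = 84218
failures = 3
MTBF = 84218 / 3
MTBF = 28072.6667

28072.6667


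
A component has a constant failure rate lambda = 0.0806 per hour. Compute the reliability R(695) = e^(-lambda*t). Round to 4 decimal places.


lambda = 0.0806
t = 695
lambda * t = 56.017
R(t) = e^(-56.017)
R(t) = 0.0

0.0


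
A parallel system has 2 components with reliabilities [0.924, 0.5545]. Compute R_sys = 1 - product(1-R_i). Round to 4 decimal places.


Components: [0.924, 0.5545]
(1 - 0.924) = 0.076, running product = 0.076
(1 - 0.5545) = 0.4455, running product = 0.0339
Product of (1-R_i) = 0.0339
R_sys = 1 - 0.0339 = 0.9661

0.9661


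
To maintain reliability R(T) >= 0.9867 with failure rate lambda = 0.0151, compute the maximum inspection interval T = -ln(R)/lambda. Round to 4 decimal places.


R_target = 0.9867
lambda = 0.0151
-ln(0.9867) = 0.0134
T = 0.0134 / 0.0151
T = 0.8867

0.8867


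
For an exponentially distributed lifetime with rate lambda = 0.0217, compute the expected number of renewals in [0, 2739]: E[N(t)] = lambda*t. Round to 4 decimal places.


lambda = 0.0217
t = 2739
E[N(t)] = lambda * t
E[N(t)] = 0.0217 * 2739
E[N(t)] = 59.4363

59.4363


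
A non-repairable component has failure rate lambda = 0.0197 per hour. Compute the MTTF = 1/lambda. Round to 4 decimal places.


lambda = 0.0197
MTTF = 1 / 0.0197
MTTF = 50.7614

50.7614


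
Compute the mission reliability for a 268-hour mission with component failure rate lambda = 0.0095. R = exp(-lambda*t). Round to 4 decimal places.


lambda = 0.0095
mission_time = 268
lambda * t = 0.0095 * 268 = 2.546
R = exp(-2.546)
R = 0.0784

0.0784


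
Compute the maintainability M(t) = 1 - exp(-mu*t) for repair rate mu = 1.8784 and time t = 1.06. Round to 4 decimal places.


mu = 1.8784, t = 1.06
mu * t = 1.8784 * 1.06 = 1.9911
exp(-1.9911) = 0.1365
M(t) = 1 - 0.1365
M(t) = 0.8635

0.8635


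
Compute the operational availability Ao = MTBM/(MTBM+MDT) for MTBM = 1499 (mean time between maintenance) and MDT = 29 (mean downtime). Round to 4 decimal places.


MTBM = 1499
MDT = 29
MTBM + MDT = 1528
Ao = 1499 / 1528
Ao = 0.981

0.981


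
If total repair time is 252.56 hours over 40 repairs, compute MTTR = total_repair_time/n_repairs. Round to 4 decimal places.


total_repair_time = 252.56
n_repairs = 40
MTTR = 252.56 / 40
MTTR = 6.314

6.314


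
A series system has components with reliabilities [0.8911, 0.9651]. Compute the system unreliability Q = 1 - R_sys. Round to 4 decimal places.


Components: [0.8911, 0.9651]
After component 1: product = 0.8911
After component 2: product = 0.86
R_sys = 0.86
Q = 1 - 0.86 = 0.14

0.14


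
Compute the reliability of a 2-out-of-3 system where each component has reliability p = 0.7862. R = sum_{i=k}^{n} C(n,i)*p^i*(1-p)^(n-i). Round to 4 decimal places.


k = 2, n = 3, p = 0.7862
i=2: C(3,2)=3 * 0.7862^2 * 0.2138^1 = 0.3965
i=3: C(3,3)=1 * 0.7862^3 * 0.2138^0 = 0.486
R = sum of terms = 0.8824

0.8824


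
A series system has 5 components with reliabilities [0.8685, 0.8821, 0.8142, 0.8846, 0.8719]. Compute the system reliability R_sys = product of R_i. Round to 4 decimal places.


Components: [0.8685, 0.8821, 0.8142, 0.8846, 0.8719]
After component 1 (R=0.8685): product = 0.8685
After component 2 (R=0.8821): product = 0.7661
After component 3 (R=0.8142): product = 0.6238
After component 4 (R=0.8846): product = 0.5518
After component 5 (R=0.8719): product = 0.4811
R_sys = 0.4811

0.4811


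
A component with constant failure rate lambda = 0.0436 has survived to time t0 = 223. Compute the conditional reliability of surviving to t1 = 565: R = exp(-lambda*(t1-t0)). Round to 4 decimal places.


lambda = 0.0436
t0 = 223, t1 = 565
t1 - t0 = 342
lambda * (t1-t0) = 0.0436 * 342 = 14.9112
R = exp(-14.9112)
R = 0.0

0.0


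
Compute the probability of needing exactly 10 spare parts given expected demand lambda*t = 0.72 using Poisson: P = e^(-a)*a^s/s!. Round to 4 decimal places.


a = 0.72, s = 10
e^(-a) = e^(-0.72) = 0.4868
a^s = 0.72^10 = 0.0374
s! = 3628800
P = 0.4868 * 0.0374 / 3628800
P = 0.0

0.0


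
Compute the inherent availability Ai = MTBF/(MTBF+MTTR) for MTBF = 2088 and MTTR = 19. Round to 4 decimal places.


MTBF = 2088
MTTR = 19
MTBF + MTTR = 2107
Ai = 2088 / 2107
Ai = 0.991

0.991


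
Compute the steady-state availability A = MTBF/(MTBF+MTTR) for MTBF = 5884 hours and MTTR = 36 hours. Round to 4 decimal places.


MTBF = 5884
MTTR = 36
MTBF + MTTR = 5920
A = 5884 / 5920
A = 0.9939

0.9939


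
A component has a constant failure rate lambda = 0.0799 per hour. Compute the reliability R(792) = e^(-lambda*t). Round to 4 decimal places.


lambda = 0.0799
t = 792
lambda * t = 63.2808
R(t) = e^(-63.2808)
R(t) = 0.0

0.0


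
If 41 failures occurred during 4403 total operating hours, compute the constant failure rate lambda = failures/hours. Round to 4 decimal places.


failures = 41
total_hours = 4403
lambda = 41 / 4403
lambda = 0.0093

0.0093


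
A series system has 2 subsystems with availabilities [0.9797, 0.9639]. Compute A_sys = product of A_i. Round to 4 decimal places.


Subsystems: [0.9797, 0.9639]
After subsystem 1 (A=0.9797): product = 0.9797
After subsystem 2 (A=0.9639): product = 0.9443
A_sys = 0.9443

0.9443


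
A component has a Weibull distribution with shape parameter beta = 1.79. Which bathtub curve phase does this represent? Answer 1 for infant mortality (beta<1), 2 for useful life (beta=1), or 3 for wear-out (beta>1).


beta = 1.79
Compare beta to 1:
beta < 1 => infant mortality (phase 1)
beta = 1 => useful life (phase 2)
beta > 1 => wear-out (phase 3)
Since beta = 1.79, this is wear-out (increasing failure rate)
Phase = 3

3


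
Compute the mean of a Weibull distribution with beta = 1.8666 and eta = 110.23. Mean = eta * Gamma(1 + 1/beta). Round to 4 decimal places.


beta = 1.8666, eta = 110.23
1/beta = 0.5357
1 + 1/beta = 1.5357
Gamma(1.5357) = 0.8879
Mean = 110.23 * 0.8879
Mean = 97.874

97.874


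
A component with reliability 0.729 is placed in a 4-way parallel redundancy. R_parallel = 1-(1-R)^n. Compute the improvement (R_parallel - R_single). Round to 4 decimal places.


R_single = 0.729, n = 4
1 - R_single = 0.271
(1 - R_single)^n = 0.271^4 = 0.0054
R_parallel = 1 - 0.0054 = 0.9946
Improvement = 0.9946 - 0.729
Improvement = 0.2656

0.2656


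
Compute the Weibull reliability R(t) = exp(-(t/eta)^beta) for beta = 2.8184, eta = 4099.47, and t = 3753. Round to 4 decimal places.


beta = 2.8184, eta = 4099.47, t = 3753
t/eta = 3753 / 4099.47 = 0.9155
(t/eta)^beta = 0.9155^2.8184 = 0.7797
R(t) = exp(-0.7797)
R(t) = 0.4586

0.4586


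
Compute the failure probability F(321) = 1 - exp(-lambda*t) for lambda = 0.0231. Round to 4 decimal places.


lambda = 0.0231, t = 321
lambda * t = 7.4151
exp(-7.4151) = 0.0006
F(t) = 1 - 0.0006
F(t) = 0.9994

0.9994


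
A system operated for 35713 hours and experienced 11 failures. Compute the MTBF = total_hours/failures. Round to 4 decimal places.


total_hours = 35713
failures = 11
MTBF = 35713 / 11
MTBF = 3246.6364

3246.6364


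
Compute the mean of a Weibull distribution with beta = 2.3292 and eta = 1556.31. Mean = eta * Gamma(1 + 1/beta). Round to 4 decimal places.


beta = 2.3292, eta = 1556.31
1/beta = 0.4293
1 + 1/beta = 1.4293
Gamma(1.4293) = 0.8861
Mean = 1556.31 * 0.8861
Mean = 1378.976

1378.976


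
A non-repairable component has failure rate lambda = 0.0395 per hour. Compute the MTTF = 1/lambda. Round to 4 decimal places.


lambda = 0.0395
MTTF = 1 / 0.0395
MTTF = 25.3165

25.3165


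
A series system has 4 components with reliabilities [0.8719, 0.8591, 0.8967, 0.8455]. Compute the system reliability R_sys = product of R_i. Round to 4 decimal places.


Components: [0.8719, 0.8591, 0.8967, 0.8455]
After component 1 (R=0.8719): product = 0.8719
After component 2 (R=0.8591): product = 0.749
After component 3 (R=0.8967): product = 0.6717
After component 4 (R=0.8455): product = 0.5679
R_sys = 0.5679

0.5679


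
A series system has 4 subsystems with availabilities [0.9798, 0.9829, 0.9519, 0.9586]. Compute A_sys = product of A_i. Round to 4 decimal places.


Subsystems: [0.9798, 0.9829, 0.9519, 0.9586]
After subsystem 1 (A=0.9798): product = 0.9798
After subsystem 2 (A=0.9829): product = 0.963
After subsystem 3 (A=0.9519): product = 0.9167
After subsystem 4 (A=0.9586): product = 0.8788
A_sys = 0.8788

0.8788


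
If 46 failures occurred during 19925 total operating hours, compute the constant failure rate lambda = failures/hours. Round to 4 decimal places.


failures = 46
total_hours = 19925
lambda = 46 / 19925
lambda = 0.0023

0.0023


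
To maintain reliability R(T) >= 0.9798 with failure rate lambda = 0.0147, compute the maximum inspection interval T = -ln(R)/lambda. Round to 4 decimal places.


R_target = 0.9798
lambda = 0.0147
-ln(0.9798) = 0.0204
T = 0.0204 / 0.0147
T = 1.3882

1.3882


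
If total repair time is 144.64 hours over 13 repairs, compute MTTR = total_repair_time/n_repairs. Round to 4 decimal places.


total_repair_time = 144.64
n_repairs = 13
MTTR = 144.64 / 13
MTTR = 11.1262

11.1262


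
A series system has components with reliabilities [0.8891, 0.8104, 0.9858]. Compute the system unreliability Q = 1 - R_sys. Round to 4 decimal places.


Components: [0.8891, 0.8104, 0.9858]
After component 1: product = 0.8891
After component 2: product = 0.7205
After component 3: product = 0.7103
R_sys = 0.7103
Q = 1 - 0.7103 = 0.2897

0.2897


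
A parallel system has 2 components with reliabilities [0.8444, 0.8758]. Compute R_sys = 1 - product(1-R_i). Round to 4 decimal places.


Components: [0.8444, 0.8758]
(1 - 0.8444) = 0.1556, running product = 0.1556
(1 - 0.8758) = 0.1242, running product = 0.0193
Product of (1-R_i) = 0.0193
R_sys = 1 - 0.0193 = 0.9807

0.9807


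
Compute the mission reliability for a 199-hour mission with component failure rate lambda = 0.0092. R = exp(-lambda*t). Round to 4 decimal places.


lambda = 0.0092
mission_time = 199
lambda * t = 0.0092 * 199 = 1.8308
R = exp(-1.8308)
R = 0.1603

0.1603


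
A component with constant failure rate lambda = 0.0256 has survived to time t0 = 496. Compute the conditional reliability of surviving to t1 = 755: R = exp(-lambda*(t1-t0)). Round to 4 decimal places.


lambda = 0.0256
t0 = 496, t1 = 755
t1 - t0 = 259
lambda * (t1-t0) = 0.0256 * 259 = 6.6304
R = exp(-6.6304)
R = 0.0013

0.0013


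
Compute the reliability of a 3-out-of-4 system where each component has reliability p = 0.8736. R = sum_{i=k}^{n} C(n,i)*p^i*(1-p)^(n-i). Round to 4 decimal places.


k = 3, n = 4, p = 0.8736
i=3: C(4,3)=4 * 0.8736^3 * 0.1264^1 = 0.3371
i=4: C(4,4)=1 * 0.8736^4 * 0.1264^0 = 0.5824
R = sum of terms = 0.9195

0.9195


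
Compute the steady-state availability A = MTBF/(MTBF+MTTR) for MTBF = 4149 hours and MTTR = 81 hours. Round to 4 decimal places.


MTBF = 4149
MTTR = 81
MTBF + MTTR = 4230
A = 4149 / 4230
A = 0.9809

0.9809


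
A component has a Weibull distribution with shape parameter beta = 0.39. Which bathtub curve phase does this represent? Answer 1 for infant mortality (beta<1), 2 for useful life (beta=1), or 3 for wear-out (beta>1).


beta = 0.39
Compare beta to 1:
beta < 1 => infant mortality (phase 1)
beta = 1 => useful life (phase 2)
beta > 1 => wear-out (phase 3)
Since beta = 0.39, this is infant mortality (decreasing failure rate)
Phase = 1

1


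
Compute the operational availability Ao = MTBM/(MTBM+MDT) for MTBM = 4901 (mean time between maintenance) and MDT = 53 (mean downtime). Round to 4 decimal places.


MTBM = 4901
MDT = 53
MTBM + MDT = 4954
Ao = 4901 / 4954
Ao = 0.9893

0.9893


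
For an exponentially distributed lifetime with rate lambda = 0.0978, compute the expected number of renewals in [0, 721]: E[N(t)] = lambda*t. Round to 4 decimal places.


lambda = 0.0978
t = 721
E[N(t)] = lambda * t
E[N(t)] = 0.0978 * 721
E[N(t)] = 70.5138

70.5138


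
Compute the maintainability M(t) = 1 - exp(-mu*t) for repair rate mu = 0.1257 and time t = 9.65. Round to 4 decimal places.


mu = 0.1257, t = 9.65
mu * t = 0.1257 * 9.65 = 1.213
exp(-1.213) = 0.2973
M(t) = 1 - 0.2973
M(t) = 0.7027

0.7027


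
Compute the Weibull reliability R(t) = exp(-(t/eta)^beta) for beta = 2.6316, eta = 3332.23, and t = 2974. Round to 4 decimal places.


beta = 2.6316, eta = 3332.23, t = 2974
t/eta = 2974 / 3332.23 = 0.8925
(t/eta)^beta = 0.8925^2.6316 = 0.7413
R(t) = exp(-0.7413)
R(t) = 0.4765

0.4765


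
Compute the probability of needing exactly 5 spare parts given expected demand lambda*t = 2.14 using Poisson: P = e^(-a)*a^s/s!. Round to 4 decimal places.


a = 2.14, s = 5
e^(-a) = e^(-2.14) = 0.1177
a^s = 2.14^5 = 44.8817
s! = 120
P = 0.1177 * 44.8817 / 120
P = 0.044

0.044


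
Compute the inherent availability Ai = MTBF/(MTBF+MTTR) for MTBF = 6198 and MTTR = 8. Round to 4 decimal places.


MTBF = 6198
MTTR = 8
MTBF + MTTR = 6206
Ai = 6198 / 6206
Ai = 0.9987

0.9987


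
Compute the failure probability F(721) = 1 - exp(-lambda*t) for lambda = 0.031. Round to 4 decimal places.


lambda = 0.031, t = 721
lambda * t = 22.351
exp(-22.351) = 0.0
F(t) = 1 - 0.0
F(t) = 1.0

1.0


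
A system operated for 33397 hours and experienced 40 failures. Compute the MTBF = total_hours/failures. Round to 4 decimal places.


total_hours = 33397
failures = 40
MTBF = 33397 / 40
MTBF = 834.925

834.925
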